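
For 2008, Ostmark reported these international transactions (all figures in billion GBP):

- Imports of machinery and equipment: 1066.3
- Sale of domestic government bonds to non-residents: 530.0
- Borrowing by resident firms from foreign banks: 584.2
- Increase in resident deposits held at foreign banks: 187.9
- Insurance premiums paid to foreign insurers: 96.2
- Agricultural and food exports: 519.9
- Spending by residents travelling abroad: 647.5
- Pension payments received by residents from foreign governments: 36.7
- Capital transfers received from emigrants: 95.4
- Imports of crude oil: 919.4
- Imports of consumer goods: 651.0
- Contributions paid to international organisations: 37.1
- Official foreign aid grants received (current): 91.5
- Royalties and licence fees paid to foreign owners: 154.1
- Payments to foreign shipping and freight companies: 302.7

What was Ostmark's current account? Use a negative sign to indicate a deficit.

-3226.2

Goods: -651.0 - 1066.3 - 919.4 + 519.9 = -2116.8
Services: -647.5 - 96.2 - 154.1 - 302.7 = -1200.5
Secondary income: 91.5 + 36.7 - 37.1 = 91.1
Current account = (-2116.8) + (-1200.5) + 91.1 = -3226.2
(Excluded from the current account — financial account: sale of domestic government bonds to non-residents 530.0, borrowing by resident firms from foreign banks 584.2, increase in resident deposits held at foreign banks 187.9; capital account: capital transfers received from emigrants 95.4.)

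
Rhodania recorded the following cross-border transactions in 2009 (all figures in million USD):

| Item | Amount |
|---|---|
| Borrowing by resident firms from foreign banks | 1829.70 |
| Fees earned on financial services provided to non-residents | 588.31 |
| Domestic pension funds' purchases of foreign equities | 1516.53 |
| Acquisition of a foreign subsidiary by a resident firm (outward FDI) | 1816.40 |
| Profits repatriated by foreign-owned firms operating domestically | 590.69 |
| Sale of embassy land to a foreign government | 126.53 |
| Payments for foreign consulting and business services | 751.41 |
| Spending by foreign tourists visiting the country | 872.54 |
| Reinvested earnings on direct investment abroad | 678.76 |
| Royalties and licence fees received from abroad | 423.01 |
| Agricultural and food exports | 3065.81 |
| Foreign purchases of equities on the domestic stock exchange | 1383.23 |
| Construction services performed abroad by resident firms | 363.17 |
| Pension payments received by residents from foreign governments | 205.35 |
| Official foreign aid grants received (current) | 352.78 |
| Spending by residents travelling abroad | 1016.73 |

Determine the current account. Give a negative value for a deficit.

4190.90

Goods: 3065.81
Services: -1016.73 - 751.41 + 872.54 + 363.17 + 588.31 + 423.01 = 478.89
Primary income: -590.69 + 678.76 = 88.07
Secondary income: 352.78 + 205.35 = 558.13
Current account = 3065.81 + 478.89 + 88.07 + 558.13 = 4190.90
(Excluded from the current account — financial account: borrowing by resident firms from foreign banks 1829.70, domestic pension funds' purchases of foreign equities 1516.53, acquisition of a foreign subsidiary by a resident firm (outward FDI) 1816.40, foreign purchases of equities on the domestic stock exchange 1383.23; capital account: sale of embassy land to a foreign government 126.53.)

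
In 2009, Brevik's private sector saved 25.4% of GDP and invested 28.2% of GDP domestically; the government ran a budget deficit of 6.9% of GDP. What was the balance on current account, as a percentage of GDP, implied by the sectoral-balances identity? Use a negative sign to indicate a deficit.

-9.7

By the sectoral-balances identity, CA = (S_private - I) + (T - G).
Private balance = 25.4 - 28.2 = -2.8
Government balance (T - G) = -6.9
CA = -2.8 + (-6.9) = -9.7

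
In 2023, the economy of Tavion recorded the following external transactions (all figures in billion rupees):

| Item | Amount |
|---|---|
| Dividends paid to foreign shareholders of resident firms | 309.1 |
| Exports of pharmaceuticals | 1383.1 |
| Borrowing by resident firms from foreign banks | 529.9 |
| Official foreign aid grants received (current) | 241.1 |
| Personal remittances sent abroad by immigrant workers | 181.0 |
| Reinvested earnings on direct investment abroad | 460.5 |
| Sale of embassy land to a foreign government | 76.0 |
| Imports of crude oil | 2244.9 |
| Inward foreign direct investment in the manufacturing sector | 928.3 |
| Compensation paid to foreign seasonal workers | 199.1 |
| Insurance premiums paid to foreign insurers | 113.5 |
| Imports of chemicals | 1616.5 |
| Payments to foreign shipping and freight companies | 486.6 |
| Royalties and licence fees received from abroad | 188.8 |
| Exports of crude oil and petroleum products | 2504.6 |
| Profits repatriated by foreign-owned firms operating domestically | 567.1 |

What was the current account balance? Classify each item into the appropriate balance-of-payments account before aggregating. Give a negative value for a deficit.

Goods: -2244.9 - 1616.5 + 2504.6 + 1383.1 = 26.3
Services: -113.5 + 188.8 - 486.6 = -411.3
Primary income: -567.1 + 460.5 - 199.1 - 309.1 = -614.8
Secondary income: -181.0 + 241.1 = 60.1
Current account = 26.3 + (-411.3) + (-614.8) + 60.1 = -939.7
(Excluded from the current account — financial account: borrowing by resident firms from foreign banks 529.9, inward foreign direct investment in the manufacturing sector 928.3; capital account: sale of embassy land to a foreign government 76.0.)

-939.7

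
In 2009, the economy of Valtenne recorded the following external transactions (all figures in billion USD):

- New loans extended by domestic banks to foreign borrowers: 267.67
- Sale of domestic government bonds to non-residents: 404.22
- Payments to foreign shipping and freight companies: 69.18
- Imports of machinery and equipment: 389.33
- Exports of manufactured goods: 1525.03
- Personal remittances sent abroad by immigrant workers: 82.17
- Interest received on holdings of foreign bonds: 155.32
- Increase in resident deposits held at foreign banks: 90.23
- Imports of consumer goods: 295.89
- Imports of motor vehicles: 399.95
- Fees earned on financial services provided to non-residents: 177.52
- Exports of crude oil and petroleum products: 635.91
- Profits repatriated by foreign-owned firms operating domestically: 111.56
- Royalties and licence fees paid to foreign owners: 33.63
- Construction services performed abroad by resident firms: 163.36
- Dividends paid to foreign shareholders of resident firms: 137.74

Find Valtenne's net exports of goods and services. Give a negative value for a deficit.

1313.84

Goods: 635.91 - 389.33 - 399.95 + 1525.03 - 295.89 = 1075.77
Services: 177.52 - 33.63 + 163.36 - 69.18 = 238.07
Trade balance = 1075.77 + 238.07 = 1313.84
(Excluded from the trade balance — financial account: new loans extended by domestic banks to foreign borrowers 267.67, sale of domestic government bonds to non-residents 404.22, increase in resident deposits held at foreign banks 90.23; secondary income: personal remittances sent abroad by immigrant workers 82.17; primary income: interest received on holdings of foreign bonds 155.32, profits repatriated by foreign-owned firms operating domestically 111.56, dividends paid to foreign shareholders of resident firms 137.74.)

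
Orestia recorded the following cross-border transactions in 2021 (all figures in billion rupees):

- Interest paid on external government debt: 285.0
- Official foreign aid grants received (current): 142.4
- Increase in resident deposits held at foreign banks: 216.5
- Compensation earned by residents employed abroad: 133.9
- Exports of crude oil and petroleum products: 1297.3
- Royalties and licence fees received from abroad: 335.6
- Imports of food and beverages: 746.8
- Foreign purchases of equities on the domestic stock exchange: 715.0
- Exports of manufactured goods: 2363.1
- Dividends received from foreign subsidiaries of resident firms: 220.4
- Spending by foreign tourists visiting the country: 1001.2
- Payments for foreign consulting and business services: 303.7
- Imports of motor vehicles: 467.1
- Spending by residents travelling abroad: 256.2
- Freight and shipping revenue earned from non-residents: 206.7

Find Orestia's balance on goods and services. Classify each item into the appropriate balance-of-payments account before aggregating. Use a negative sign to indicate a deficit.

3430.1

Goods: 1297.3 - 746.8 + 2363.1 - 467.1 = 2446.5
Services: 206.7 - 256.2 + 335.6 - 303.7 + 1001.2 = 983.6
Trade balance = 2446.5 + 983.6 = 3430.1
(Excluded from the trade balance — primary income: interest paid on external government debt 285.0, compensation earned by residents employed abroad 133.9, dividends received from foreign subsidiaries of resident firms 220.4; secondary income: official foreign aid grants received (current) 142.4; financial account: increase in resident deposits held at foreign banks 216.5, foreign purchases of equities on the domestic stock exchange 715.0.)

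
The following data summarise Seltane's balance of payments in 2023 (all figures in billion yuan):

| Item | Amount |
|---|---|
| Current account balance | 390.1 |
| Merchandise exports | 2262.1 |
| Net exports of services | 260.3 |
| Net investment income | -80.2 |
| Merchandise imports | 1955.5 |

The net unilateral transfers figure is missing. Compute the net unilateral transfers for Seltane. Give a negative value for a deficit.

-96.6

Current account = goods balance + services balance + net primary income + net secondary income
Sum of the known components = 486.7
Net unilateral transfers = CA - (known components) = 390.1 - 486.7 = -96.6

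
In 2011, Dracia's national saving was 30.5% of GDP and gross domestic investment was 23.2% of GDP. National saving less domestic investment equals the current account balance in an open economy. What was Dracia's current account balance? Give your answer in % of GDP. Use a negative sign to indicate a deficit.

S - I = CA (net lending to the rest of the world).
CA = S - I = 30.5 - 23.2 = 7.3

7.3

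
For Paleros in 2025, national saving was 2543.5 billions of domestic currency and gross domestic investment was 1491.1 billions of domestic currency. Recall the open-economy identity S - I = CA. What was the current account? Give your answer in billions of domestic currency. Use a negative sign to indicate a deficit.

1052.4

S - I = CA (net lending to the rest of the world).
CA = S - I = 2543.5 - 1491.1 = 1052.4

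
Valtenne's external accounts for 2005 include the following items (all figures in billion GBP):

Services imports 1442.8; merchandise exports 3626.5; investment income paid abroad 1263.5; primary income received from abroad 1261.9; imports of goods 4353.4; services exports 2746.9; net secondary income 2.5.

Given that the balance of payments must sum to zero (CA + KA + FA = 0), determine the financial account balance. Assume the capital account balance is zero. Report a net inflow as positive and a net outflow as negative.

Goods balance = 3626.5 - 4353.4 = -726.9
Services balance = 2746.9 - 1442.8 = 1304.1
Trade balance (goods + services) = -726.9 + 1304.1 = 577.2
Net primary income = 1261.9 - 1263.5 = -1.6
Net secondary income = 2.5
Current account = 577.2 + (-1.6) + 2.5 = 578.1
Financial account = -(578.1) = -578.1

-578.1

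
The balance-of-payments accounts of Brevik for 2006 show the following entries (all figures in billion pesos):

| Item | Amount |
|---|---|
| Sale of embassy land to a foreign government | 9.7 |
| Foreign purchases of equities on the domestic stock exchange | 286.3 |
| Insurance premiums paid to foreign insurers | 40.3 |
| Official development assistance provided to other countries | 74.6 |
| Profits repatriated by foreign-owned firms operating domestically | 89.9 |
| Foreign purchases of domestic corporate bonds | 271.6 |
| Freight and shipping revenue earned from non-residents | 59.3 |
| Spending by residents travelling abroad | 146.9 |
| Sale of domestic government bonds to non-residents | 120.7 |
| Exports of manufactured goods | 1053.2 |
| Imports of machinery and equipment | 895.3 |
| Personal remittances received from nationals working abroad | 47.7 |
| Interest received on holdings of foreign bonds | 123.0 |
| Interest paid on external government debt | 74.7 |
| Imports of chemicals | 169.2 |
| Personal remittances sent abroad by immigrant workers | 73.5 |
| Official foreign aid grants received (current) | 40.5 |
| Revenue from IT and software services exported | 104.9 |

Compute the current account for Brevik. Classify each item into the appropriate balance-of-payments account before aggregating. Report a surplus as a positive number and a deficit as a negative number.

Goods: 1053.2 - 895.3 - 169.2 = -11.3
Services: 104.9 - 146.9 + 59.3 - 40.3 = -23.0
Primary income: -74.7 - 89.9 + 123.0 = -41.6
Secondary income: 40.5 - 74.6 - 73.5 + 47.7 = -59.9
Current account = (-11.3) + (-23.0) + (-41.6) + (-59.9) = -135.8
(Excluded from the current account — capital account: sale of embassy land to a foreign government 9.7; financial account: foreign purchases of equities on the domestic stock exchange 286.3, foreign purchases of domestic corporate bonds 271.6, sale of domestic government bonds to non-residents 120.7.)

-135.8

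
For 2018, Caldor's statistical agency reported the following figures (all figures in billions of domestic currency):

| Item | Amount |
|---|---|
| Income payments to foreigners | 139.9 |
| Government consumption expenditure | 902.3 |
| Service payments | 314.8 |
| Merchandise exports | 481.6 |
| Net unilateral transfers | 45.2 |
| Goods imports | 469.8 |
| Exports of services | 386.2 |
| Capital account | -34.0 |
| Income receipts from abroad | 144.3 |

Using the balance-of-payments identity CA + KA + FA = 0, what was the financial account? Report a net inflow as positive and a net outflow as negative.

-98.8

Goods balance = 481.6 - 469.8 = 11.8
Services balance = 386.2 - 314.8 = 71.4
Trade balance (goods + services) = 11.8 + 71.4 = 83.2
Net primary income = 144.3 - 139.9 = 4.4
Net secondary income = 45.2
Current account = 83.2 + 4.4 + 45.2 = 132.8
Financial account = -(132.8 + (-34.0)) = -98.8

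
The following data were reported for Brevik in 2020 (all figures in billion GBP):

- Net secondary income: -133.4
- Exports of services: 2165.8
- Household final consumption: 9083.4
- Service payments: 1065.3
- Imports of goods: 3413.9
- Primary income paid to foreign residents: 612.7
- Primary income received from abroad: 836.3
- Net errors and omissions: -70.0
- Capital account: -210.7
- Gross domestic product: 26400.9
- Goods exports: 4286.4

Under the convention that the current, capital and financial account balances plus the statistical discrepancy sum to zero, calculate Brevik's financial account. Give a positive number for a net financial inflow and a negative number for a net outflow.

-1782.5

Goods balance = 4286.4 - 3413.9 = 872.5
Services balance = 2165.8 - 1065.3 = 1100.5
Trade balance (goods + services) = 872.5 + 1100.5 = 1973.0
Net primary income = 836.3 - 612.7 = 223.6
Net secondary income = -133.4
Current account = 1973.0 + 223.6 + (-133.4) = 2063.2
Financial account = -(2063.2 + (-210.7) + (-70.0)) = -1782.5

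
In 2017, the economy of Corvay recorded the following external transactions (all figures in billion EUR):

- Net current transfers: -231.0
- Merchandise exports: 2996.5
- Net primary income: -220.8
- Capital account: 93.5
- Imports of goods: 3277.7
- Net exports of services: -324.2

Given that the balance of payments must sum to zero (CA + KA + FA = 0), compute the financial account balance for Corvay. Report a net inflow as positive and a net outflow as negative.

Goods balance = 2996.5 - 3277.7 = -281.2
Services balance = -324.2
Trade balance (goods + services) = -281.2 + (-324.2) = -605.4
Net primary income = -220.8
Net secondary income = -231.0
Current account = -605.4 + (-220.8) + (-231.0) = -1057.2
Financial account = -(-1057.2 + 93.5) = 963.7

963.7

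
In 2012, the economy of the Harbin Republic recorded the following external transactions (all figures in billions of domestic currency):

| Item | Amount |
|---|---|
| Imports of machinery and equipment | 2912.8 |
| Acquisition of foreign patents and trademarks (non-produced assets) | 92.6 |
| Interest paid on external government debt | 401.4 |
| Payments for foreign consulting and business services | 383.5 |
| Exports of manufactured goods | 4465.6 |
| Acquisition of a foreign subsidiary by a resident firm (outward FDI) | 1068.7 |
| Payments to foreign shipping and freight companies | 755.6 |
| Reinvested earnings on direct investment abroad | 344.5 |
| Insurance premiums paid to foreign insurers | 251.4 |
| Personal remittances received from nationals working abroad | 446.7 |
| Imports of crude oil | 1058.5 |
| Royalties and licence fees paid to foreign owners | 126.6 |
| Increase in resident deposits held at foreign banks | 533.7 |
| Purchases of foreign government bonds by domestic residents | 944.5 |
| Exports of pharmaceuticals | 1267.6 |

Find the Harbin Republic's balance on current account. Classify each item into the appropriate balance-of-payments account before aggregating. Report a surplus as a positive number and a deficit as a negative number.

Goods: -1058.5 + 4465.6 - 2912.8 + 1267.6 = 1761.9
Services: -251.4 - 126.6 - 755.6 - 383.5 = -1517.1
Primary income: -401.4 + 344.5 = -56.9
Secondary income: 446.7
Current account = 1761.9 + (-1517.1) + (-56.9) + 446.7 = 634.6
(Excluded from the current account — capital account: acquisition of foreign patents and trademarks (non-produced assets) 92.6; financial account: acquisition of a foreign subsidiary by a resident firm (outward FDI) 1068.7, increase in resident deposits held at foreign banks 533.7, purchases of foreign government bonds by domestic residents 944.5.)

634.6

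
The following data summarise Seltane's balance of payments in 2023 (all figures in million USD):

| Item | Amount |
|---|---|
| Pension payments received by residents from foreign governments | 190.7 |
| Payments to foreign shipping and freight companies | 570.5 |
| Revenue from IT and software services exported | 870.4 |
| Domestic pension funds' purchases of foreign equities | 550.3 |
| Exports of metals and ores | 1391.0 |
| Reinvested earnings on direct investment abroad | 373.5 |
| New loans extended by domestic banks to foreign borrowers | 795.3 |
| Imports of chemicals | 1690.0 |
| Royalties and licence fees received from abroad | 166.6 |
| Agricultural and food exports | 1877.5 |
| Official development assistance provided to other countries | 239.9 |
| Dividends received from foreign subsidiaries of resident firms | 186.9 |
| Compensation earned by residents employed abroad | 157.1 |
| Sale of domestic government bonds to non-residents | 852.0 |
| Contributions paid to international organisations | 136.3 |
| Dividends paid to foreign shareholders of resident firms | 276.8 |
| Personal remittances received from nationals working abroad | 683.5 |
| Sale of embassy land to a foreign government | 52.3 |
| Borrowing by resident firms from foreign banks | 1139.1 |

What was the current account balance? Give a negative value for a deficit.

Goods: 1391.0 - 1690.0 + 1877.5 = 1578.5
Services: 166.6 - 570.5 + 870.4 = 466.5
Primary income: 373.5 + 157.1 - 276.8 + 186.9 = 440.7
Secondary income: 190.7 - 239.9 - 136.3 + 683.5 = 498.0
Current account = 1578.5 + 466.5 + 440.7 + 498.0 = 2983.7
(Excluded from the current account — financial account: domestic pension funds' purchases of foreign equities 550.3, new loans extended by domestic banks to foreign borrowers 795.3, sale of domestic government bonds to non-residents 852.0, borrowing by resident firms from foreign banks 1139.1; capital account: sale of embassy land to a foreign government 52.3.)

2983.7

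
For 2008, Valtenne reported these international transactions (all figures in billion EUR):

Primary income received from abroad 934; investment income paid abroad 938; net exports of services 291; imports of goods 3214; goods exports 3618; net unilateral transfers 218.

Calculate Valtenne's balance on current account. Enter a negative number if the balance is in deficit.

909

Goods balance = 3618 - 3214 = 404
Services balance = 291
Trade balance (goods + services) = 404 + 291 = 695
Net primary income = 934 - 938 = -4
Net secondary income = 218
Current account = 695 + (-4) + 218 = 909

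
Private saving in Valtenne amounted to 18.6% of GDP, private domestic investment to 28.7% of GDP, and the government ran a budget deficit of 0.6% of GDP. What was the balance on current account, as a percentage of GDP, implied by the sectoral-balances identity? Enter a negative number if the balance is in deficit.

-10.7

By the sectoral-balances identity, CA = (S_private - I) + (T - G).
Private balance = 18.6 - 28.7 = -10.1
Government balance (T - G) = -0.6
CA = -10.1 + (-0.6) = -10.7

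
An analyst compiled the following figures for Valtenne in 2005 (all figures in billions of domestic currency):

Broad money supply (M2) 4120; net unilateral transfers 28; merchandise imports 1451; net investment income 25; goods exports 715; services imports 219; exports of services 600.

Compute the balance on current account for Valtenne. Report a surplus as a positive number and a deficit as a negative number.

Goods balance = 715 - 1451 = -736
Services balance = 600 - 219 = 381
Trade balance (goods + services) = -736 + 381 = -355
Net primary income = 25
Net secondary income = 28
Current account = -355 + 25 + 28 = -302

-302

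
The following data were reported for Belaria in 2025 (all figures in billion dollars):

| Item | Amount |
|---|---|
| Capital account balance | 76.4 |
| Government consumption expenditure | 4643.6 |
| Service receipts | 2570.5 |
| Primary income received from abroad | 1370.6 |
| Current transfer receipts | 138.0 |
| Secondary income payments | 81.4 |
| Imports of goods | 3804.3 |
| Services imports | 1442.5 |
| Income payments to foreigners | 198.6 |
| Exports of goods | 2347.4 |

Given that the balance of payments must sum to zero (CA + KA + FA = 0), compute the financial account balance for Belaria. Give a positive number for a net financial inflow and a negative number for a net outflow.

-976.1

Goods balance = 2347.4 - 3804.3 = -1456.9
Services balance = 2570.5 - 1442.5 = 1128.0
Trade balance (goods + services) = -1456.9 + 1128.0 = -328.9
Net primary income = 1370.6 - 198.6 = 1172.0
Net secondary income = 138.0 - 81.4 = 56.6
Current account = -328.9 + 1172.0 + 56.6 = 899.7
Financial account = -(899.7 + 76.4) = -976.1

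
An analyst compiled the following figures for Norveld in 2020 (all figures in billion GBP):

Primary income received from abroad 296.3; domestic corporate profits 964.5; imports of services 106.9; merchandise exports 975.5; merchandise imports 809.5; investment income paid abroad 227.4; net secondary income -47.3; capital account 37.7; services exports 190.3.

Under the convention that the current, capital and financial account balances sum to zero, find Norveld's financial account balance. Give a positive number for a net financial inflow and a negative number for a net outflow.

-308.7

Goods balance = 975.5 - 809.5 = 166.0
Services balance = 190.3 - 106.9 = 83.4
Trade balance (goods + services) = 166.0 + 83.4 = 249.4
Net primary income = 296.3 - 227.4 = 68.9
Net secondary income = -47.3
Current account = 249.4 + 68.9 + (-47.3) = 271.0
Financial account = -(271.0 + 37.7) = -308.7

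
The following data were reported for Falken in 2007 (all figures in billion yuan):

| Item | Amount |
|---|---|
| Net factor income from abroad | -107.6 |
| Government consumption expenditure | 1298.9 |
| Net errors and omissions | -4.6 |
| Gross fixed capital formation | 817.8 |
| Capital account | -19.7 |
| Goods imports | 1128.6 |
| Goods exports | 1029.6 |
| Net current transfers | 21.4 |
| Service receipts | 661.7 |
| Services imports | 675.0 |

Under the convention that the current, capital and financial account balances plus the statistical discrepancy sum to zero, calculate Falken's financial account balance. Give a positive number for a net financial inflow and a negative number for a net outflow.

222.8

Goods balance = 1029.6 - 1128.6 = -99.0
Services balance = 661.7 - 675.0 = -13.3
Trade balance (goods + services) = -99.0 + (-13.3) = -112.3
Net primary income = -107.6
Net secondary income = 21.4
Current account = -112.3 + (-107.6) + 21.4 = -198.5
Financial account = -(-198.5 + (-19.7) + (-4.6)) = 222.8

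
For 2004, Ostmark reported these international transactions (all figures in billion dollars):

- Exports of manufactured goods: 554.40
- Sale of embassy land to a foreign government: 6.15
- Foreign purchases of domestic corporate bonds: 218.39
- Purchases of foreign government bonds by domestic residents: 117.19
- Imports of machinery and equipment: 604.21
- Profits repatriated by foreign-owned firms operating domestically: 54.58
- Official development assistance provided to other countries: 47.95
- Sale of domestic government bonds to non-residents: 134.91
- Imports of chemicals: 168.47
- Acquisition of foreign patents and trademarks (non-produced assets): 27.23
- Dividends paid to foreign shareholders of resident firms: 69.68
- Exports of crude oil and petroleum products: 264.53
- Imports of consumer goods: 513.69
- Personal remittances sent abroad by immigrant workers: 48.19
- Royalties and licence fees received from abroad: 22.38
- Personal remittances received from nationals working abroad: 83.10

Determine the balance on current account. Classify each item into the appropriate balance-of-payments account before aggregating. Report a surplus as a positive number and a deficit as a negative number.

-582.36

Goods: -168.47 - 513.69 + 554.40 - 604.21 + 264.53 = -467.44
Services: 22.38
Primary income: -69.68 - 54.58 = -124.26
Secondary income: -47.95 - 48.19 + 83.10 = -13.04
Current account = (-467.44) + 22.38 + (-124.26) + (-13.04) = -582.36
(Excluded from the current account — capital account: sale of embassy land to a foreign government 6.15, acquisition of foreign patents and trademarks (non-produced assets) 27.23; financial account: foreign purchases of domestic corporate bonds 218.39, purchases of foreign government bonds by domestic residents 117.19, sale of domestic government bonds to non-residents 134.91.)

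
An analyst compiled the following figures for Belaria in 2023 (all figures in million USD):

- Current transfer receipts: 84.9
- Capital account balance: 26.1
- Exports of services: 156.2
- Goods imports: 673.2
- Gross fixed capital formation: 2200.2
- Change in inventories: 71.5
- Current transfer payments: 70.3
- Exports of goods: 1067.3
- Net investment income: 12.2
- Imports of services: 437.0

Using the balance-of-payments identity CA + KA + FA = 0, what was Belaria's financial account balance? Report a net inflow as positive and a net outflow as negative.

-166.2

Goods balance = 1067.3 - 673.2 = 394.1
Services balance = 156.2 - 437.0 = -280.8
Trade balance (goods + services) = 394.1 + (-280.8) = 113.3
Net primary income = 12.2
Net secondary income = 84.9 - 70.3 = 14.6
Current account = 113.3 + 12.2 + 14.6 = 140.1
Financial account = -(140.1 + 26.1) = -166.2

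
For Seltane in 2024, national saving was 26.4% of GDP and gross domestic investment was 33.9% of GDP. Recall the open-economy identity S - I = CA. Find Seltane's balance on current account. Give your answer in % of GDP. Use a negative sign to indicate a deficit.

CA = S - I = 26.4 - 33.9 = -7.5

-7.5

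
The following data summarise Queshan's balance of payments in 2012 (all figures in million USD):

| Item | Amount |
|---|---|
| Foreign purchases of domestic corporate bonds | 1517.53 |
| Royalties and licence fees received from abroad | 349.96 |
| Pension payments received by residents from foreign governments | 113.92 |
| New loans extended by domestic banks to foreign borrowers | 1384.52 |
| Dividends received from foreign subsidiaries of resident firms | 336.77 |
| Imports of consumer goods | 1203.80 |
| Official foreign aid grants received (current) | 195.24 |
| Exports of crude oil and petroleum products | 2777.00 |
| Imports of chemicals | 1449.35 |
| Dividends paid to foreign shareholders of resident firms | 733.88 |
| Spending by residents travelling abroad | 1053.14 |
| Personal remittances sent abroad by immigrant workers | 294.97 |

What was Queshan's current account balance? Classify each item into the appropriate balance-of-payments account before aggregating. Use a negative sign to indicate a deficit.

Goods: 2777.00 - 1203.80 - 1449.35 = 123.85
Services: 349.96 - 1053.14 = -703.18
Primary income: -733.88 + 336.77 = -397.11
Secondary income: -294.97 + 195.24 + 113.92 = 14.19
Current account = 123.85 + (-703.18) + (-397.11) + 14.19 = -962.25
(Excluded from the current account — financial account: foreign purchases of domestic corporate bonds 1517.53, new loans extended by domestic banks to foreign borrowers 1384.52.)

-962.25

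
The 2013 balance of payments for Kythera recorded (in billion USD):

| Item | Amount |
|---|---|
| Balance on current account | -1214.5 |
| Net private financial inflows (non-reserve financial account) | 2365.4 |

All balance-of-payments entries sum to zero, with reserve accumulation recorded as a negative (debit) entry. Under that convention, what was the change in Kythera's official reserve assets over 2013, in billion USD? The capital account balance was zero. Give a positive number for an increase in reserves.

1150.9

Official reserve transactions balance = -((-1214.5) + 2365.4) = -1150.9
An accumulation of reserves is recorded as a debit (negative entry), so the change in the stock of reserves is the negative of that balance.
Change in official reserves = -(-1150.9) = 1150.9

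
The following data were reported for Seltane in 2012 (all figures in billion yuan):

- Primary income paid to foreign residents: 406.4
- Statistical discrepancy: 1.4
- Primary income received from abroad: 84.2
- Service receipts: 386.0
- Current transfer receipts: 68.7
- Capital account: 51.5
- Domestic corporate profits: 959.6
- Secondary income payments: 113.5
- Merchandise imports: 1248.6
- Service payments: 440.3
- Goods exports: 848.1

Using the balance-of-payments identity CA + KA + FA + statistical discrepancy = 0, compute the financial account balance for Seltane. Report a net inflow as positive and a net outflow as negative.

768.9

Goods balance = 848.1 - 1248.6 = -400.5
Services balance = 386.0 - 440.3 = -54.3
Trade balance (goods + services) = -400.5 + (-54.3) = -454.8
Net primary income = 84.2 - 406.4 = -322.2
Net secondary income = 68.7 - 113.5 = -44.8
Current account = -454.8 + (-322.2) + (-44.8) = -821.8
Financial account = -(-821.8 + 51.5 + 1.4) = 768.9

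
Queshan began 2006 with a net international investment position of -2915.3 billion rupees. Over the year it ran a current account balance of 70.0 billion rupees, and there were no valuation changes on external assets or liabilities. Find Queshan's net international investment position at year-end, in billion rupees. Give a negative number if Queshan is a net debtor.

With no valuation effects, change in NIIP = current account = 70.0
End-of-year NIIP = -2915.3 + 70.0 = -2845.3

-2845.3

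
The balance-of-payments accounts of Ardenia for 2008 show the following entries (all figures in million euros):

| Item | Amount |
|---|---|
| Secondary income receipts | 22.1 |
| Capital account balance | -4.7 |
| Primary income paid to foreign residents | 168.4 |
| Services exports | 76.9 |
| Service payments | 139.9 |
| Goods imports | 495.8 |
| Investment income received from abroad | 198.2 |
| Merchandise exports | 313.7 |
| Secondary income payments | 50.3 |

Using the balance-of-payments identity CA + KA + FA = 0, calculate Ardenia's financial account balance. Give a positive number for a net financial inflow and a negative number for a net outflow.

Goods balance = 313.7 - 495.8 = -182.1
Services balance = 76.9 - 139.9 = -63.0
Trade balance (goods + services) = -182.1 + (-63.0) = -245.1
Net primary income = 198.2 - 168.4 = 29.8
Net secondary income = 22.1 - 50.3 = -28.2
Current account = -245.1 + 29.8 + (-28.2) = -243.5
Financial account = -(-243.5 + (-4.7)) = 248.2

248.2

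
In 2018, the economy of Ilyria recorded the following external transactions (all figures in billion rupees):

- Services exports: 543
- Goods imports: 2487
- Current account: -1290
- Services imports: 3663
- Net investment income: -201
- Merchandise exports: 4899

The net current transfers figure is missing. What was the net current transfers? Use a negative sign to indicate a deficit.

Current account = goods balance + services balance + net primary income + net secondary income
Sum of the known components = -909
Net current transfers = CA - (known components) = -1290 - (-909) = -381

-381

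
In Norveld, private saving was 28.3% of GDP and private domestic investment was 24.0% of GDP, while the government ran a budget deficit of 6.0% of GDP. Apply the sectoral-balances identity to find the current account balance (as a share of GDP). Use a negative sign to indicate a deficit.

-1.7

By the sectoral-balances identity, CA = (S_private - I) + (T - G).
Private balance = 28.3 - 24.0 = 4.3
Government balance (T - G) = -6.0
CA = 4.3 + (-6.0) = -1.7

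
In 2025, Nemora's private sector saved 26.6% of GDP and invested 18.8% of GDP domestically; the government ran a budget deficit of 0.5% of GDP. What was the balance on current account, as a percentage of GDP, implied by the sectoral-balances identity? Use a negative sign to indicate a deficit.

By the sectoral-balances identity, CA = (S_private - I) + (T - G).
Private balance = 26.6 - 18.8 = 7.8
Government balance (T - G) = -0.5
CA = 7.8 + (-0.5) = 7.3

7.3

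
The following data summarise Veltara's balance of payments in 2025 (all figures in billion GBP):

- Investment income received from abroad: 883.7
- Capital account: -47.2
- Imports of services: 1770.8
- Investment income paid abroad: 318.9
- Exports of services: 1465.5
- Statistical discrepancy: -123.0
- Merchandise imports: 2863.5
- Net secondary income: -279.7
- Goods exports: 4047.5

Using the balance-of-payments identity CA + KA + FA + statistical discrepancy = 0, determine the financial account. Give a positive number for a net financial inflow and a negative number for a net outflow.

-993.6

Goods balance = 4047.5 - 2863.5 = 1184.0
Services balance = 1465.5 - 1770.8 = -305.3
Trade balance (goods + services) = 1184.0 + (-305.3) = 878.7
Net primary income = 883.7 - 318.9 = 564.8
Net secondary income = -279.7
Current account = 878.7 + 564.8 + (-279.7) = 1163.8
Financial account = -(1163.8 + (-47.2) + (-123.0)) = -993.6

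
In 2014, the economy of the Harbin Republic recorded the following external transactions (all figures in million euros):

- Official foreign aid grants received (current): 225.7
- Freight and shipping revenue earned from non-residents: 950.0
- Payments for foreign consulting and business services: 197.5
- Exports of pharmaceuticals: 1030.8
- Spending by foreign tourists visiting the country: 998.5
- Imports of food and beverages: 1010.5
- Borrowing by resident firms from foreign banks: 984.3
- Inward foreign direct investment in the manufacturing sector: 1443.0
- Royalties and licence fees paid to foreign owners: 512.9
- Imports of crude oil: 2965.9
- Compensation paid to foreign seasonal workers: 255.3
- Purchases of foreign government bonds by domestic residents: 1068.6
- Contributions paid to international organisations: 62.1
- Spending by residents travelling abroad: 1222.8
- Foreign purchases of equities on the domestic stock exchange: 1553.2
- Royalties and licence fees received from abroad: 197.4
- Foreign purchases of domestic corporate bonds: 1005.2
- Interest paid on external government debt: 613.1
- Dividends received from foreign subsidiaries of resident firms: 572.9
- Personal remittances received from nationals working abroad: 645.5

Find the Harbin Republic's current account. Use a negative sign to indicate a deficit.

-2219.3

Goods: 1030.8 - 2965.9 - 1010.5 = -2945.6
Services: 197.4 + 950.0 + 998.5 - 1222.8 - 512.9 - 197.5 = 212.7
Primary income: -613.1 - 255.3 + 572.9 = -295.5
Secondary income: 645.5 - 62.1 + 225.7 = 809.1
Current account = (-2945.6) + 212.7 + (-295.5) + 809.1 = -2219.3
(Excluded from the current account — financial account: borrowing by resident firms from foreign banks 984.3, inward foreign direct investment in the manufacturing sector 1443.0, purchases of foreign government bonds by domestic residents 1068.6, foreign purchases of equities on the domestic stock exchange 1553.2, foreign purchases of domestic corporate bonds 1005.2.)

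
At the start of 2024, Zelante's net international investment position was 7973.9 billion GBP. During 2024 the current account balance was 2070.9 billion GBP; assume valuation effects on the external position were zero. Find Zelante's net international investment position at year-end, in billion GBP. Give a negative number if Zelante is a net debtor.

With no valuation effects, change in NIIP = current account = 2070.9
End-of-year NIIP = 7973.9 + 2070.9 = 10044.8

10044.8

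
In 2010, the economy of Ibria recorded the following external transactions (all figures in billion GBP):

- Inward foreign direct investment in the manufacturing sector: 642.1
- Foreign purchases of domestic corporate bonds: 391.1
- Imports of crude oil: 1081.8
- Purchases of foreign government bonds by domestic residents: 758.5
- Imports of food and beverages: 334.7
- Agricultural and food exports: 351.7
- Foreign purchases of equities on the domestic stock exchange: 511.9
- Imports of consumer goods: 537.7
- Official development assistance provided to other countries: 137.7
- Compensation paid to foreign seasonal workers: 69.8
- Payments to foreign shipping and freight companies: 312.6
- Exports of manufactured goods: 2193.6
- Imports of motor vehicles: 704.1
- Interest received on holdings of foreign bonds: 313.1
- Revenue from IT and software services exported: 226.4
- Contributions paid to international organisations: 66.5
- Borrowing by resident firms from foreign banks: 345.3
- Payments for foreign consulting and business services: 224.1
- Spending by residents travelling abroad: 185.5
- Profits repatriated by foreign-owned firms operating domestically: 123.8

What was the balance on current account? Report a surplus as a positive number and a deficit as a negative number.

Goods: -1081.8 - 704.1 + 351.7 - 537.7 + 2193.6 - 334.7 = -113.0
Services: 226.4 - 224.1 - 185.5 - 312.6 = -495.8
Primary income: -123.8 + 313.1 - 69.8 = 119.5
Secondary income: -66.5 - 137.7 = -204.2
Current account = (-113.0) + (-495.8) + 119.5 + (-204.2) = -693.5
(Excluded from the current account — financial account: inward foreign direct investment in the manufacturing sector 642.1, foreign purchases of domestic corporate bonds 391.1, purchases of foreign government bonds by domestic residents 758.5, foreign purchases of equities on the domestic stock exchange 511.9, borrowing by resident firms from foreign banks 345.3.)

-693.5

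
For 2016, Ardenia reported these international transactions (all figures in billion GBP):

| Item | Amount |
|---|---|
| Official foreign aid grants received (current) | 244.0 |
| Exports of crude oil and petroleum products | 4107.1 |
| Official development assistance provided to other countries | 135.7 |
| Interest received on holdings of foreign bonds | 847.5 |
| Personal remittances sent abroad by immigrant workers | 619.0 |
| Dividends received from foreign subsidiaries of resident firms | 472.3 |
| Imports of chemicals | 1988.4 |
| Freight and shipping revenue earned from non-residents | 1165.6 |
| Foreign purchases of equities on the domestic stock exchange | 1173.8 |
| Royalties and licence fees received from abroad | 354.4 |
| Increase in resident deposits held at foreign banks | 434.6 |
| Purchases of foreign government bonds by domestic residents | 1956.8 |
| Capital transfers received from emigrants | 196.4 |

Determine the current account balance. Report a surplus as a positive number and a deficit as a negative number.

4447.8

Goods: -1988.4 + 4107.1 = 2118.7
Services: 1165.6 + 354.4 = 1520.0
Primary income: 472.3 + 847.5 = 1319.8
Secondary income: 244.0 - 135.7 - 619.0 = -510.7
Current account = 2118.7 + 1520.0 + 1319.8 + (-510.7) = 4447.8
(Excluded from the current account — financial account: foreign purchases of equities on the domestic stock exchange 1173.8, increase in resident deposits held at foreign banks 434.6, purchases of foreign government bonds by domestic residents 1956.8; capital account: capital transfers received from emigrants 196.4.)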